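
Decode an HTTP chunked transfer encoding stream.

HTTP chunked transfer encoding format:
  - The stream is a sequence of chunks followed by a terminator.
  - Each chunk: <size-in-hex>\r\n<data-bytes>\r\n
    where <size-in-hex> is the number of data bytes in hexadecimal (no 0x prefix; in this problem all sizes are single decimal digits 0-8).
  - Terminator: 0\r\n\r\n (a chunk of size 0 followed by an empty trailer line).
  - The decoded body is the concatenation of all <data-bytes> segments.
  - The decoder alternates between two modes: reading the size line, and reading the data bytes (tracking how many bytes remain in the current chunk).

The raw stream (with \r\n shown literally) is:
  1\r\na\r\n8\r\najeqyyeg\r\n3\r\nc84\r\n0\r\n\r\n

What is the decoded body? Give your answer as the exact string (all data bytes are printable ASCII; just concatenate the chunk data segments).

Chunk 1: stream[0..1]='1' size=0x1=1, data at stream[3..4]='a' -> body[0..1], body so far='a'
Chunk 2: stream[6..7]='8' size=0x8=8, data at stream[9..17]='ajeqyyeg' -> body[1..9], body so far='aajeqyyeg'
Chunk 3: stream[19..20]='3' size=0x3=3, data at stream[22..25]='c84' -> body[9..12], body so far='aajeqyyegc84'
Chunk 4: stream[27..28]='0' size=0 (terminator). Final body='aajeqyyegc84' (12 bytes)

Answer: aajeqyyegc84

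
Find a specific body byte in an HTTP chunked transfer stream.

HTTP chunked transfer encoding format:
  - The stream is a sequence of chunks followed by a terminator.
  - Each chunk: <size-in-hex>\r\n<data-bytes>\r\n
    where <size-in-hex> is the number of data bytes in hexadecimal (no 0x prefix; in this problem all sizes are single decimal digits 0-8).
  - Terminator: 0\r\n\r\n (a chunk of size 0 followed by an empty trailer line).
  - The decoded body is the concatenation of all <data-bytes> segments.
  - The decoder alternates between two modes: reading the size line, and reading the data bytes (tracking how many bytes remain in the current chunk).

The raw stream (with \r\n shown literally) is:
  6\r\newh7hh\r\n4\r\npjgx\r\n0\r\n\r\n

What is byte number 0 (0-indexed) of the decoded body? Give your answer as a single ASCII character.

Answer: e

Derivation:
Chunk 1: stream[0..1]='6' size=0x6=6, data at stream[3..9]='ewh7hh' -> body[0..6], body so far='ewh7hh'
Chunk 2: stream[11..12]='4' size=0x4=4, data at stream[14..18]='pjgx' -> body[6..10], body so far='ewh7hhpjgx'
Chunk 3: stream[20..21]='0' size=0 (terminator). Final body='ewh7hhpjgx' (10 bytes)
Body byte 0 = 'e'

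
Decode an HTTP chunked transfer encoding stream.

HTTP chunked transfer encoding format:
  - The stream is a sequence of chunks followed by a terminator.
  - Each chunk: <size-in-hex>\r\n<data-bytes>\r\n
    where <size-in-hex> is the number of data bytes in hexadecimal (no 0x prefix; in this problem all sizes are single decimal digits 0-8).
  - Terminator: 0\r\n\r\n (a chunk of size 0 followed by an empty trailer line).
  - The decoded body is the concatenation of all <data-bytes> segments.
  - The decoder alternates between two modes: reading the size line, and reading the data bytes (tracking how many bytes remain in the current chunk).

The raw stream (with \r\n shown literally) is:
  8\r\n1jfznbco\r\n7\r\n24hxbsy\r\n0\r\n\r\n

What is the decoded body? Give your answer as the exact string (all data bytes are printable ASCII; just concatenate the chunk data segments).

Chunk 1: stream[0..1]='8' size=0x8=8, data at stream[3..11]='1jfznbco' -> body[0..8], body so far='1jfznbco'
Chunk 2: stream[13..14]='7' size=0x7=7, data at stream[16..23]='24hxbsy' -> body[8..15], body so far='1jfznbco24hxbsy'
Chunk 3: stream[25..26]='0' size=0 (terminator). Final body='1jfznbco24hxbsy' (15 bytes)

Answer: 1jfznbco24hxbsy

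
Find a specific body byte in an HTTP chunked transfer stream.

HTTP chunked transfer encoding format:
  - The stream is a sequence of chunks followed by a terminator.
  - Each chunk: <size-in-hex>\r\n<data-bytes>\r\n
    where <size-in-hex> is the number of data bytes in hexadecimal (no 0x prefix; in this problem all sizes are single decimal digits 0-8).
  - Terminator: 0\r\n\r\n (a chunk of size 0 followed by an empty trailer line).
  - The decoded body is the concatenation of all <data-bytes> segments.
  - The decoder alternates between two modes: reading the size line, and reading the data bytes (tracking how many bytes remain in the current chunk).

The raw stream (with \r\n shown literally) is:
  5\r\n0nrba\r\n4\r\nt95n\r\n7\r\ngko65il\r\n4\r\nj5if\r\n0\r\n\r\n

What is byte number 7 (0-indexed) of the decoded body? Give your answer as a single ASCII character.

Chunk 1: stream[0..1]='5' size=0x5=5, data at stream[3..8]='0nrba' -> body[0..5], body so far='0nrba'
Chunk 2: stream[10..11]='4' size=0x4=4, data at stream[13..17]='t95n' -> body[5..9], body so far='0nrbat95n'
Chunk 3: stream[19..20]='7' size=0x7=7, data at stream[22..29]='gko65il' -> body[9..16], body so far='0nrbat95ngko65il'
Chunk 4: stream[31..32]='4' size=0x4=4, data at stream[34..38]='j5if' -> body[16..20], body so far='0nrbat95ngko65ilj5if'
Chunk 5: stream[40..41]='0' size=0 (terminator). Final body='0nrbat95ngko65ilj5if' (20 bytes)
Body byte 7 = '5'

Answer: 5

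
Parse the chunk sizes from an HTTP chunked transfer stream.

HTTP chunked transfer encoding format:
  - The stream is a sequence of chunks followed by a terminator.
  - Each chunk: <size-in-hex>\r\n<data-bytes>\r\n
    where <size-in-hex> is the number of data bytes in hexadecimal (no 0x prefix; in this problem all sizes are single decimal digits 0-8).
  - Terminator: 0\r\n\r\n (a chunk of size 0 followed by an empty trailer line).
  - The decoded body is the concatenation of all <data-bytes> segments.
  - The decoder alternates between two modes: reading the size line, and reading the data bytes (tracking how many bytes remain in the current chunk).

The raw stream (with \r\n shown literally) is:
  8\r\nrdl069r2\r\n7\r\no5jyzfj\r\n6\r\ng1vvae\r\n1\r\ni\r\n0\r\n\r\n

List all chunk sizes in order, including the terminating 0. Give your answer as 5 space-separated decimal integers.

Chunk 1: stream[0..1]='8' size=0x8=8, data at stream[3..11]='rdl069r2' -> body[0..8], body so far='rdl069r2'
Chunk 2: stream[13..14]='7' size=0x7=7, data at stream[16..23]='o5jyzfj' -> body[8..15], body so far='rdl069r2o5jyzfj'
Chunk 3: stream[25..26]='6' size=0x6=6, data at stream[28..34]='g1vvae' -> body[15..21], body so far='rdl069r2o5jyzfjg1vvae'
Chunk 4: stream[36..37]='1' size=0x1=1, data at stream[39..40]='i' -> body[21..22], body so far='rdl069r2o5jyzfjg1vvaei'
Chunk 5: stream[42..43]='0' size=0 (terminator). Final body='rdl069r2o5jyzfjg1vvaei' (22 bytes)

Answer: 8 7 6 1 0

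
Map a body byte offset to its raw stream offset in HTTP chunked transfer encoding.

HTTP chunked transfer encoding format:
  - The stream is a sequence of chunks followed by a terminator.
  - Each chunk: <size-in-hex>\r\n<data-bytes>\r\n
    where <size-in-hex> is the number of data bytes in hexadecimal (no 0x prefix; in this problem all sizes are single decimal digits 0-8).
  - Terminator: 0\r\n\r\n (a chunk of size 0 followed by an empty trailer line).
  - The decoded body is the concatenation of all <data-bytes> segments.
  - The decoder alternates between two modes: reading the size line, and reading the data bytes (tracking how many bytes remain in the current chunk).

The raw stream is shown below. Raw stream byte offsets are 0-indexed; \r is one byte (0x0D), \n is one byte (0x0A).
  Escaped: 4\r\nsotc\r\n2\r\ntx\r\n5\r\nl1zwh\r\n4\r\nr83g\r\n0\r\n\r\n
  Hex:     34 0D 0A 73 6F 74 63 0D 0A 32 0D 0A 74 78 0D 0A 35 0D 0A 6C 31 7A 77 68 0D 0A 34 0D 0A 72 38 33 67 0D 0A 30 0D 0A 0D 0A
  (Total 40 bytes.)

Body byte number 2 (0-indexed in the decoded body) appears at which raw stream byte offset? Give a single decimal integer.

Chunk 1: stream[0..1]='4' size=0x4=4, data at stream[3..7]='sotc' -> body[0..4], body so far='sotc'
Chunk 2: stream[9..10]='2' size=0x2=2, data at stream[12..14]='tx' -> body[4..6], body so far='sotctx'
Chunk 3: stream[16..17]='5' size=0x5=5, data at stream[19..24]='l1zwh' -> body[6..11], body so far='sotctxl1zwh'
Chunk 4: stream[26..27]='4' size=0x4=4, data at stream[29..33]='r83g' -> body[11..15], body so far='sotctxl1zwhr83g'
Chunk 5: stream[35..36]='0' size=0 (terminator). Final body='sotctxl1zwhr83g' (15 bytes)
Body byte 2 at stream offset 5

Answer: 5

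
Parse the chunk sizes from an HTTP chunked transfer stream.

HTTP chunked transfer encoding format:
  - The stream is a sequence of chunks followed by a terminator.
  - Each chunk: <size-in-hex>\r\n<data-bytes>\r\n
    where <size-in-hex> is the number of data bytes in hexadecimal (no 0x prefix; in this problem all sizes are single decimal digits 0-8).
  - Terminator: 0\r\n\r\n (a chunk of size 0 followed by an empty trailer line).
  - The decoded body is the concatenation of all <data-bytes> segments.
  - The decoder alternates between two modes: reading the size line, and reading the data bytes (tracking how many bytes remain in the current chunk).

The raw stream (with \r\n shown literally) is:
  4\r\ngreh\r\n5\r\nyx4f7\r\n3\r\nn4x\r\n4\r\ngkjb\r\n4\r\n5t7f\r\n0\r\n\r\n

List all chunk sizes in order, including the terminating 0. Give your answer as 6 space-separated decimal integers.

Chunk 1: stream[0..1]='4' size=0x4=4, data at stream[3..7]='greh' -> body[0..4], body so far='greh'
Chunk 2: stream[9..10]='5' size=0x5=5, data at stream[12..17]='yx4f7' -> body[4..9], body so far='grehyx4f7'
Chunk 3: stream[19..20]='3' size=0x3=3, data at stream[22..25]='n4x' -> body[9..12], body so far='grehyx4f7n4x'
Chunk 4: stream[27..28]='4' size=0x4=4, data at stream[30..34]='gkjb' -> body[12..16], body so far='grehyx4f7n4xgkjb'
Chunk 5: stream[36..37]='4' size=0x4=4, data at stream[39..43]='5t7f' -> body[16..20], body so far='grehyx4f7n4xgkjb5t7f'
Chunk 6: stream[45..46]='0' size=0 (terminator). Final body='grehyx4f7n4xgkjb5t7f' (20 bytes)

Answer: 4 5 3 4 4 0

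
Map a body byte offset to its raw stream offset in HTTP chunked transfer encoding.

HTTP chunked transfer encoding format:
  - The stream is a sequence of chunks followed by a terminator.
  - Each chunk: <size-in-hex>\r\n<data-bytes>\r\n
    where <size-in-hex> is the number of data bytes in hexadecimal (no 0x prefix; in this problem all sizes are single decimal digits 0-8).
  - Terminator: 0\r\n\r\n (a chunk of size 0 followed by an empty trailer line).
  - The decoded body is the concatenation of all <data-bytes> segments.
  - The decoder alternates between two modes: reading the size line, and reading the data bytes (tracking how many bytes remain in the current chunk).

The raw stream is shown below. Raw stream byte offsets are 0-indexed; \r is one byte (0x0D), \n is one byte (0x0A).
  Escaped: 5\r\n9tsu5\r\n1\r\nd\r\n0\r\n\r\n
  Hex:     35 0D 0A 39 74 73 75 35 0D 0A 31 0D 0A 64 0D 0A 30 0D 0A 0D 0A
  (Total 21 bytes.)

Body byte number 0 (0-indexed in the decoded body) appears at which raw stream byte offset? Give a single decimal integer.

Answer: 3

Derivation:
Chunk 1: stream[0..1]='5' size=0x5=5, data at stream[3..8]='9tsu5' -> body[0..5], body so far='9tsu5'
Chunk 2: stream[10..11]='1' size=0x1=1, data at stream[13..14]='d' -> body[5..6], body so far='9tsu5d'
Chunk 3: stream[16..17]='0' size=0 (terminator). Final body='9tsu5d' (6 bytes)
Body byte 0 at stream offset 3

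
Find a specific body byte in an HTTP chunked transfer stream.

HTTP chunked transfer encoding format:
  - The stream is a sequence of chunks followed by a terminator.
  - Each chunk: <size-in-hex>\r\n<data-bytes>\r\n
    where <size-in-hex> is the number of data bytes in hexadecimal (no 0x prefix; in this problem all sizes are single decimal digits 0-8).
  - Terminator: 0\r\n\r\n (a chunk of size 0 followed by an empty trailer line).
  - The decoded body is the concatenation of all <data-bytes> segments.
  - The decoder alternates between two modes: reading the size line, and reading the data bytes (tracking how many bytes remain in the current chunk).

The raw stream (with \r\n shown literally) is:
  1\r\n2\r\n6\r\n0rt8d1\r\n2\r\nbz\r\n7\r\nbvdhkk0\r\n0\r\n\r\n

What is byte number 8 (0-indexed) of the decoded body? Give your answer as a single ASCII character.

Chunk 1: stream[0..1]='1' size=0x1=1, data at stream[3..4]='2' -> body[0..1], body so far='2'
Chunk 2: stream[6..7]='6' size=0x6=6, data at stream[9..15]='0rt8d1' -> body[1..7], body so far='20rt8d1'
Chunk 3: stream[17..18]='2' size=0x2=2, data at stream[20..22]='bz' -> body[7..9], body so far='20rt8d1bz'
Chunk 4: stream[24..25]='7' size=0x7=7, data at stream[27..34]='bvdhkk0' -> body[9..16], body so far='20rt8d1bzbvdhkk0'
Chunk 5: stream[36..37]='0' size=0 (terminator). Final body='20rt8d1bzbvdhkk0' (16 bytes)
Body byte 8 = 'z'

Answer: z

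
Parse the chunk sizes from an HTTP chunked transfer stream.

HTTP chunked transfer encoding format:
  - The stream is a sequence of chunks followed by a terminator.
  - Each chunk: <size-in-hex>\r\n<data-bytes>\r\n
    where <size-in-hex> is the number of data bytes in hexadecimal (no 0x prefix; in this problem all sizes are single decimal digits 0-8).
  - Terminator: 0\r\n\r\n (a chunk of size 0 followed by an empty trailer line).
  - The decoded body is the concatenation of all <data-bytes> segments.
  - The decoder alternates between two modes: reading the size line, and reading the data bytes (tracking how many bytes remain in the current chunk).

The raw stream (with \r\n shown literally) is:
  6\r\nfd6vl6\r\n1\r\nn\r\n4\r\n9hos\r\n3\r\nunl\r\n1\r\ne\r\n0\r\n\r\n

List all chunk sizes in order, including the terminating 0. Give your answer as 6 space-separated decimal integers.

Answer: 6 1 4 3 1 0

Derivation:
Chunk 1: stream[0..1]='6' size=0x6=6, data at stream[3..9]='fd6vl6' -> body[0..6], body so far='fd6vl6'
Chunk 2: stream[11..12]='1' size=0x1=1, data at stream[14..15]='n' -> body[6..7], body so far='fd6vl6n'
Chunk 3: stream[17..18]='4' size=0x4=4, data at stream[20..24]='9hos' -> body[7..11], body so far='fd6vl6n9hos'
Chunk 4: stream[26..27]='3' size=0x3=3, data at stream[29..32]='unl' -> body[11..14], body so far='fd6vl6n9hosunl'
Chunk 5: stream[34..35]='1' size=0x1=1, data at stream[37..38]='e' -> body[14..15], body so far='fd6vl6n9hosunle'
Chunk 6: stream[40..41]='0' size=0 (terminator). Final body='fd6vl6n9hosunle' (15 bytes)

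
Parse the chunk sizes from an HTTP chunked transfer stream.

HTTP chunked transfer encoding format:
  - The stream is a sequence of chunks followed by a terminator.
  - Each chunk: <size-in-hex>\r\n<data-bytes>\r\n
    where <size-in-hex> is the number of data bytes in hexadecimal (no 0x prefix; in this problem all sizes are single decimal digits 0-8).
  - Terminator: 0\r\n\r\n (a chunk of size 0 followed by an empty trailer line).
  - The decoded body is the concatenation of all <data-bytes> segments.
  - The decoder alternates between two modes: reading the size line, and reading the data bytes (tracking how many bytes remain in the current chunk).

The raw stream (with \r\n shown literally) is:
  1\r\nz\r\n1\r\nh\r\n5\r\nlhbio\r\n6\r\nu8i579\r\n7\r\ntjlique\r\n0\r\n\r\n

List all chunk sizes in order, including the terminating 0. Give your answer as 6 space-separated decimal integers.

Chunk 1: stream[0..1]='1' size=0x1=1, data at stream[3..4]='z' -> body[0..1], body so far='z'
Chunk 2: stream[6..7]='1' size=0x1=1, data at stream[9..10]='h' -> body[1..2], body so far='zh'
Chunk 3: stream[12..13]='5' size=0x5=5, data at stream[15..20]='lhbio' -> body[2..7], body so far='zhlhbio'
Chunk 4: stream[22..23]='6' size=0x6=6, data at stream[25..31]='u8i579' -> body[7..13], body so far='zhlhbiou8i579'
Chunk 5: stream[33..34]='7' size=0x7=7, data at stream[36..43]='tjlique' -> body[13..20], body so far='zhlhbiou8i579tjlique'
Chunk 6: stream[45..46]='0' size=0 (terminator). Final body='zhlhbiou8i579tjlique' (20 bytes)

Answer: 1 1 5 6 7 0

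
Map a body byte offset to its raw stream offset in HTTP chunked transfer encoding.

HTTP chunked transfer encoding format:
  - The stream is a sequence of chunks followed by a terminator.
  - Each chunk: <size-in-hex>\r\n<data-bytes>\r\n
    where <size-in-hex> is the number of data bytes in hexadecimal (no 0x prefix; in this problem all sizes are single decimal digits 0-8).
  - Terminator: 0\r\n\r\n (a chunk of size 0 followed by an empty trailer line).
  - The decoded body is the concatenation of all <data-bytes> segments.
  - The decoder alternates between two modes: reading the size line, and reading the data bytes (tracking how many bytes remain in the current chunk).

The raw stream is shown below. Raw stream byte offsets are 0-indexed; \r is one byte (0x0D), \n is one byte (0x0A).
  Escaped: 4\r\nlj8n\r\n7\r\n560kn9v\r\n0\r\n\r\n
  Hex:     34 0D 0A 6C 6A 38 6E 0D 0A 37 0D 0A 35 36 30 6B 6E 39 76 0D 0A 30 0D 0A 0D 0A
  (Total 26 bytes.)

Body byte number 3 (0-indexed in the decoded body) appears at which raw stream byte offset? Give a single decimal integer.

Chunk 1: stream[0..1]='4' size=0x4=4, data at stream[3..7]='lj8n' -> body[0..4], body so far='lj8n'
Chunk 2: stream[9..10]='7' size=0x7=7, data at stream[12..19]='560kn9v' -> body[4..11], body so far='lj8n560kn9v'
Chunk 3: stream[21..22]='0' size=0 (terminator). Final body='lj8n560kn9v' (11 bytes)
Body byte 3 at stream offset 6

Answer: 6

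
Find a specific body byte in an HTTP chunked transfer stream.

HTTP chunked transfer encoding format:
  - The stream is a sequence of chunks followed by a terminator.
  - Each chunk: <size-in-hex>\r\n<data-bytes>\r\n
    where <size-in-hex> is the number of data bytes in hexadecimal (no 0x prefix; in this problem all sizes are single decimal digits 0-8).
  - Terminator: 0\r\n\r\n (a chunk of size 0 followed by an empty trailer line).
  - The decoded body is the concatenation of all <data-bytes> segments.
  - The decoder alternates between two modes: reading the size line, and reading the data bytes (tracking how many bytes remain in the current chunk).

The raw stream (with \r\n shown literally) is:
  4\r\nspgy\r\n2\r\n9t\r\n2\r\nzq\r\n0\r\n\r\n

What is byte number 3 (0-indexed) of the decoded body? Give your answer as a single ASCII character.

Answer: y

Derivation:
Chunk 1: stream[0..1]='4' size=0x4=4, data at stream[3..7]='spgy' -> body[0..4], body so far='spgy'
Chunk 2: stream[9..10]='2' size=0x2=2, data at stream[12..14]='9t' -> body[4..6], body so far='spgy9t'
Chunk 3: stream[16..17]='2' size=0x2=2, data at stream[19..21]='zq' -> body[6..8], body so far='spgy9tzq'
Chunk 4: stream[23..24]='0' size=0 (terminator). Final body='spgy9tzq' (8 bytes)
Body byte 3 = 'y'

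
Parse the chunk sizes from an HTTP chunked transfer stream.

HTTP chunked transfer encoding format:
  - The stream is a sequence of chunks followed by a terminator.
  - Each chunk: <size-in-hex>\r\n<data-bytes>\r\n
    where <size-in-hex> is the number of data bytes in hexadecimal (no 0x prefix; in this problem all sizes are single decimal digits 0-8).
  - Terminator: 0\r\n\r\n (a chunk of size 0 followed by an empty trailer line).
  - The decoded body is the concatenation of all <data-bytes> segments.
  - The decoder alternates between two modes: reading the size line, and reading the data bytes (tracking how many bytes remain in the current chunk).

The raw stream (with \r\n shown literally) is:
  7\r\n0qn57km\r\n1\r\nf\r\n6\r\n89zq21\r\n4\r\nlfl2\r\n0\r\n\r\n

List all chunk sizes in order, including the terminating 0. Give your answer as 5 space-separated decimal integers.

Chunk 1: stream[0..1]='7' size=0x7=7, data at stream[3..10]='0qn57km' -> body[0..7], body so far='0qn57km'
Chunk 2: stream[12..13]='1' size=0x1=1, data at stream[15..16]='f' -> body[7..8], body so far='0qn57kmf'
Chunk 3: stream[18..19]='6' size=0x6=6, data at stream[21..27]='89zq21' -> body[8..14], body so far='0qn57kmf89zq21'
Chunk 4: stream[29..30]='4' size=0x4=4, data at stream[32..36]='lfl2' -> body[14..18], body so far='0qn57kmf89zq21lfl2'
Chunk 5: stream[38..39]='0' size=0 (terminator). Final body='0qn57kmf89zq21lfl2' (18 bytes)

Answer: 7 1 6 4 0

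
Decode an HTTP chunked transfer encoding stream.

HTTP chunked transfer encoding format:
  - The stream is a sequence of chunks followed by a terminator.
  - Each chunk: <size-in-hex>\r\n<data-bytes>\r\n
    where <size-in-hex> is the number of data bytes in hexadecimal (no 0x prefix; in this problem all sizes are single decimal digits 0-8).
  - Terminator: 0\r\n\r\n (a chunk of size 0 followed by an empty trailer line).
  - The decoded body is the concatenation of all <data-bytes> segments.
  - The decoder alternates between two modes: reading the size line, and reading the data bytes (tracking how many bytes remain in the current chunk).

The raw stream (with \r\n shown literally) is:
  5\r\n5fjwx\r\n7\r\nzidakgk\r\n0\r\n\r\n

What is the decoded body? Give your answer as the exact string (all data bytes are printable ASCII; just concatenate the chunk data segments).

Chunk 1: stream[0..1]='5' size=0x5=5, data at stream[3..8]='5fjwx' -> body[0..5], body so far='5fjwx'
Chunk 2: stream[10..11]='7' size=0x7=7, data at stream[13..20]='zidakgk' -> body[5..12], body so far='5fjwxzidakgk'
Chunk 3: stream[22..23]='0' size=0 (terminator). Final body='5fjwxzidakgk' (12 bytes)

Answer: 5fjwxzidakgk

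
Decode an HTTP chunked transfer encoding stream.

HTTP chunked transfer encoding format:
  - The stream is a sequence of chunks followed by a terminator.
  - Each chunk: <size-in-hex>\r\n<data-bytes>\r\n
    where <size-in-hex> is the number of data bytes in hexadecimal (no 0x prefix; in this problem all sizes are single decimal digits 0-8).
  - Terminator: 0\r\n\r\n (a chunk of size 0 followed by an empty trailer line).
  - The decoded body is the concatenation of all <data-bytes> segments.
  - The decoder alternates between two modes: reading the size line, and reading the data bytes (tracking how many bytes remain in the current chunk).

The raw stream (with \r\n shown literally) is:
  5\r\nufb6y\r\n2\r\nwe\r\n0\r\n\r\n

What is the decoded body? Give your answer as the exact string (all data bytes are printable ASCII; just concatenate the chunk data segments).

Chunk 1: stream[0..1]='5' size=0x5=5, data at stream[3..8]='ufb6y' -> body[0..5], body so far='ufb6y'
Chunk 2: stream[10..11]='2' size=0x2=2, data at stream[13..15]='we' -> body[5..7], body so far='ufb6ywe'
Chunk 3: stream[17..18]='0' size=0 (terminator). Final body='ufb6ywe' (7 bytes)

Answer: ufb6ywe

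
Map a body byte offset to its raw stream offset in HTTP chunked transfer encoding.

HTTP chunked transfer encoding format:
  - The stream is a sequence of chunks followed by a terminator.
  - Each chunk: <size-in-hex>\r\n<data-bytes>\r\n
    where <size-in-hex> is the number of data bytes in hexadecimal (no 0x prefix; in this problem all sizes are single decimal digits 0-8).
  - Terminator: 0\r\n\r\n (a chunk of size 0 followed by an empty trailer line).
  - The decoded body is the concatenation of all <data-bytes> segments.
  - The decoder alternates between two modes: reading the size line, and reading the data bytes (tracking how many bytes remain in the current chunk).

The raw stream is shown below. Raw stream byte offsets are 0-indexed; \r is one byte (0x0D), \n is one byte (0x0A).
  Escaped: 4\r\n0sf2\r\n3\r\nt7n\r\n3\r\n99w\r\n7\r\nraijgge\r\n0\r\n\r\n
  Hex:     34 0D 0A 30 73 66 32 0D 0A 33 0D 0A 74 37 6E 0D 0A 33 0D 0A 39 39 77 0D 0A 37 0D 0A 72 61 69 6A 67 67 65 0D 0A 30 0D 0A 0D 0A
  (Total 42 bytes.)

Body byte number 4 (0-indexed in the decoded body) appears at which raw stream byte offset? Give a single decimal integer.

Answer: 12

Derivation:
Chunk 1: stream[0..1]='4' size=0x4=4, data at stream[3..7]='0sf2' -> body[0..4], body so far='0sf2'
Chunk 2: stream[9..10]='3' size=0x3=3, data at stream[12..15]='t7n' -> body[4..7], body so far='0sf2t7n'
Chunk 3: stream[17..18]='3' size=0x3=3, data at stream[20..23]='99w' -> body[7..10], body so far='0sf2t7n99w'
Chunk 4: stream[25..26]='7' size=0x7=7, data at stream[28..35]='raijgge' -> body[10..17], body so far='0sf2t7n99wraijgge'
Chunk 5: stream[37..38]='0' size=0 (terminator). Final body='0sf2t7n99wraijgge' (17 bytes)
Body byte 4 at stream offset 12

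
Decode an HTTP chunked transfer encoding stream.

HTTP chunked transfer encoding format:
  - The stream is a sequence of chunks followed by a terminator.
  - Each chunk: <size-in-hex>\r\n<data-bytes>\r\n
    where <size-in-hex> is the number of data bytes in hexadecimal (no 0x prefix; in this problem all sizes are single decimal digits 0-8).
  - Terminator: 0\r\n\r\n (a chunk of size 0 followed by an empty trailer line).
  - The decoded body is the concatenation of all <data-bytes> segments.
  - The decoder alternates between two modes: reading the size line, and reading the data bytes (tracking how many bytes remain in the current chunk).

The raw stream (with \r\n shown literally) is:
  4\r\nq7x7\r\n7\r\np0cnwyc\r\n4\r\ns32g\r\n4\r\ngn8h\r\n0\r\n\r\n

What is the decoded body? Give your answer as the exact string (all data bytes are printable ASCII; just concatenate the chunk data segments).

Answer: q7x7p0cnwycs32ggn8h

Derivation:
Chunk 1: stream[0..1]='4' size=0x4=4, data at stream[3..7]='q7x7' -> body[0..4], body so far='q7x7'
Chunk 2: stream[9..10]='7' size=0x7=7, data at stream[12..19]='p0cnwyc' -> body[4..11], body so far='q7x7p0cnwyc'
Chunk 3: stream[21..22]='4' size=0x4=4, data at stream[24..28]='s32g' -> body[11..15], body so far='q7x7p0cnwycs32g'
Chunk 4: stream[30..31]='4' size=0x4=4, data at stream[33..37]='gn8h' -> body[15..19], body so far='q7x7p0cnwycs32ggn8h'
Chunk 5: stream[39..40]='0' size=0 (terminator). Final body='q7x7p0cnwycs32ggn8h' (19 bytes)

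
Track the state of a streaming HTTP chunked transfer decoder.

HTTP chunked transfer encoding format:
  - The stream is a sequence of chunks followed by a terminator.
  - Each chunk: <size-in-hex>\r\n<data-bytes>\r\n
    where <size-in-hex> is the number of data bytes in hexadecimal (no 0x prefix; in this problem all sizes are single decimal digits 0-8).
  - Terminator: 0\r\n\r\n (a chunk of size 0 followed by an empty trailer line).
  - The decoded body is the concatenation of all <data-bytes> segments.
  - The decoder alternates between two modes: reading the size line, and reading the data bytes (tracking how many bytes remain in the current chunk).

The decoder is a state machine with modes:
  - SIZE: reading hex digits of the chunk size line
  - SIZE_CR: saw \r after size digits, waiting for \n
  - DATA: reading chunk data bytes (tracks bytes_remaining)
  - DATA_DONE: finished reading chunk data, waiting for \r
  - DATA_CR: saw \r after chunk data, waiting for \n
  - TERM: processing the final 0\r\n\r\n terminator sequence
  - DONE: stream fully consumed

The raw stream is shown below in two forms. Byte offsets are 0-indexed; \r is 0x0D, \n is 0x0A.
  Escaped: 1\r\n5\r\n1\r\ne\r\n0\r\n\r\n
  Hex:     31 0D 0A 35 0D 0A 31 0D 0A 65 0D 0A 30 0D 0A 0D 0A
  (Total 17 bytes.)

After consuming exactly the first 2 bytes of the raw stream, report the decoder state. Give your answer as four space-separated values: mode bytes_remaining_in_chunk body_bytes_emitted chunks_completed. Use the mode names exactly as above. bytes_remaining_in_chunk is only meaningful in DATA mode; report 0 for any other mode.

Answer: SIZE_CR 0 0 0

Derivation:
Byte 0 = '1': mode=SIZE remaining=0 emitted=0 chunks_done=0
Byte 1 = 0x0D: mode=SIZE_CR remaining=0 emitted=0 chunks_done=0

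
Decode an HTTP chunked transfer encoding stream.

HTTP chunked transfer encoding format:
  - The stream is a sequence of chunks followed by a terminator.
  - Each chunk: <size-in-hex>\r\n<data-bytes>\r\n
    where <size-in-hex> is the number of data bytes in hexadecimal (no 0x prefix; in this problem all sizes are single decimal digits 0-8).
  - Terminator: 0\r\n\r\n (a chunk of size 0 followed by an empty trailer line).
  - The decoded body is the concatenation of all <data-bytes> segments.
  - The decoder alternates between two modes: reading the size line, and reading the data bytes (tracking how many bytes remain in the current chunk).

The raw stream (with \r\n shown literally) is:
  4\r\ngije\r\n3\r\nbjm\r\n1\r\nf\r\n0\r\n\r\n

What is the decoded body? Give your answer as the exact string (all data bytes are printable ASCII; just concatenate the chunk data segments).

Answer: gijebjmf

Derivation:
Chunk 1: stream[0..1]='4' size=0x4=4, data at stream[3..7]='gije' -> body[0..4], body so far='gije'
Chunk 2: stream[9..10]='3' size=0x3=3, data at stream[12..15]='bjm' -> body[4..7], body so far='gijebjm'
Chunk 3: stream[17..18]='1' size=0x1=1, data at stream[20..21]='f' -> body[7..8], body so far='gijebjmf'
Chunk 4: stream[23..24]='0' size=0 (terminator). Final body='gijebjmf' (8 bytes)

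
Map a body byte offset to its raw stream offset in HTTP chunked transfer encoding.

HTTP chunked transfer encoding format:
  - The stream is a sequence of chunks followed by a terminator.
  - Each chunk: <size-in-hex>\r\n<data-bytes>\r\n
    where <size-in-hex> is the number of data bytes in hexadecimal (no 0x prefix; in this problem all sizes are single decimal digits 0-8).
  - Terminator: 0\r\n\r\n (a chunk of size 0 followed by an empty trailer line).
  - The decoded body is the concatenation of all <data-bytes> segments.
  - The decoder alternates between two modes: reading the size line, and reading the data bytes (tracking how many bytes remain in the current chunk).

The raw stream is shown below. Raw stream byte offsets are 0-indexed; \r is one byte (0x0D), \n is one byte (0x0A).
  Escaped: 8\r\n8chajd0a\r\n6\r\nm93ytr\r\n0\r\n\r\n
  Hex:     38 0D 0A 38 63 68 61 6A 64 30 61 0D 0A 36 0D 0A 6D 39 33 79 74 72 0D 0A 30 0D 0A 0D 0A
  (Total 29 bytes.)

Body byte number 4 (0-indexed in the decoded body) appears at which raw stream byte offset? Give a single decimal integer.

Answer: 7

Derivation:
Chunk 1: stream[0..1]='8' size=0x8=8, data at stream[3..11]='8chajd0a' -> body[0..8], body so far='8chajd0a'
Chunk 2: stream[13..14]='6' size=0x6=6, data at stream[16..22]='m93ytr' -> body[8..14], body so far='8chajd0am93ytr'
Chunk 3: stream[24..25]='0' size=0 (terminator). Final body='8chajd0am93ytr' (14 bytes)
Body byte 4 at stream offset 7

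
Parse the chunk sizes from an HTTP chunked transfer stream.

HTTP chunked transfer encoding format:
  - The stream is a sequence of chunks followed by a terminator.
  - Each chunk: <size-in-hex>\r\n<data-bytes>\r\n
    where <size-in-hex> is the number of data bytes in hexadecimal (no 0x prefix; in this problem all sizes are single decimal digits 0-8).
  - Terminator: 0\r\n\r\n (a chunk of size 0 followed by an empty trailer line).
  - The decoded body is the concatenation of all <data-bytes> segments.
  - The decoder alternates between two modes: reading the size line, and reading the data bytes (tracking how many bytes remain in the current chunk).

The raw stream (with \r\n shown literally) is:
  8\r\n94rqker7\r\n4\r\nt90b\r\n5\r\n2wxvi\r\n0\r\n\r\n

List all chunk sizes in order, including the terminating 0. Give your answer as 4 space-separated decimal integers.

Answer: 8 4 5 0

Derivation:
Chunk 1: stream[0..1]='8' size=0x8=8, data at stream[3..11]='94rqker7' -> body[0..8], body so far='94rqker7'
Chunk 2: stream[13..14]='4' size=0x4=4, data at stream[16..20]='t90b' -> body[8..12], body so far='94rqker7t90b'
Chunk 3: stream[22..23]='5' size=0x5=5, data at stream[25..30]='2wxvi' -> body[12..17], body so far='94rqker7t90b2wxvi'
Chunk 4: stream[32..33]='0' size=0 (terminator). Final body='94rqker7t90b2wxvi' (17 bytes)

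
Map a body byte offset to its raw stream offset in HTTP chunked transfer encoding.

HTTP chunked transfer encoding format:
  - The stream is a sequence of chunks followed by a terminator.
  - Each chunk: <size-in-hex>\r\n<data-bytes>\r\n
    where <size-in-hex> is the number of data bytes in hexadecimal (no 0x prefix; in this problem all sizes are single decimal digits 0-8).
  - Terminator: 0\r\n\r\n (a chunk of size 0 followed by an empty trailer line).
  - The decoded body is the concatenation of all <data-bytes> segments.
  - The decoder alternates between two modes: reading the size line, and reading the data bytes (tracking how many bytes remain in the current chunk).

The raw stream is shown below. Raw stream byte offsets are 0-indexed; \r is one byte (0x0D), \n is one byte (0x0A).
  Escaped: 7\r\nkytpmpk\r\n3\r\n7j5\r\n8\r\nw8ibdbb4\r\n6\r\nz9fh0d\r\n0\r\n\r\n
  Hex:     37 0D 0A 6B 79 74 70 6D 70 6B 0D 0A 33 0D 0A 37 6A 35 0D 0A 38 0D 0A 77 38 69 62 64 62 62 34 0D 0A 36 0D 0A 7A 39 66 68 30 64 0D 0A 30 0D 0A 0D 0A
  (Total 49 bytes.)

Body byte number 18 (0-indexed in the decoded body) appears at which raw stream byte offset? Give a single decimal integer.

Answer: 36

Derivation:
Chunk 1: stream[0..1]='7' size=0x7=7, data at stream[3..10]='kytpmpk' -> body[0..7], body so far='kytpmpk'
Chunk 2: stream[12..13]='3' size=0x3=3, data at stream[15..18]='7j5' -> body[7..10], body so far='kytpmpk7j5'
Chunk 3: stream[20..21]='8' size=0x8=8, data at stream[23..31]='w8ibdbb4' -> body[10..18], body so far='kytpmpk7j5w8ibdbb4'
Chunk 4: stream[33..34]='6' size=0x6=6, data at stream[36..42]='z9fh0d' -> body[18..24], body so far='kytpmpk7j5w8ibdbb4z9fh0d'
Chunk 5: stream[44..45]='0' size=0 (terminator). Final body='kytpmpk7j5w8ibdbb4z9fh0d' (24 bytes)
Body byte 18 at stream offset 36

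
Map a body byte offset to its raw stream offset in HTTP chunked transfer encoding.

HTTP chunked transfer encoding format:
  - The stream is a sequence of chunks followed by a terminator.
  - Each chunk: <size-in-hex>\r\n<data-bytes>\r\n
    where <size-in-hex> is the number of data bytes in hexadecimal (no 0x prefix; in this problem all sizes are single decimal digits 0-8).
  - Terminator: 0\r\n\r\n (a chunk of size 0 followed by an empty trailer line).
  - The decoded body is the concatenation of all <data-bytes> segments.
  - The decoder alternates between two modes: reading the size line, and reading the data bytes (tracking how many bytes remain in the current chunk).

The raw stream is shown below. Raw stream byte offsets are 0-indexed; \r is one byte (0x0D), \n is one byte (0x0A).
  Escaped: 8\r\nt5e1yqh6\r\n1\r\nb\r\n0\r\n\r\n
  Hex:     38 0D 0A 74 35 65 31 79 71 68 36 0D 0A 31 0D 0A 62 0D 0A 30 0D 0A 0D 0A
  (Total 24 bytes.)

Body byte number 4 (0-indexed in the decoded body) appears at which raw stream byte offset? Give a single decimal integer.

Answer: 7

Derivation:
Chunk 1: stream[0..1]='8' size=0x8=8, data at stream[3..11]='t5e1yqh6' -> body[0..8], body so far='t5e1yqh6'
Chunk 2: stream[13..14]='1' size=0x1=1, data at stream[16..17]='b' -> body[8..9], body so far='t5e1yqh6b'
Chunk 3: stream[19..20]='0' size=0 (terminator). Final body='t5e1yqh6b' (9 bytes)
Body byte 4 at stream offset 7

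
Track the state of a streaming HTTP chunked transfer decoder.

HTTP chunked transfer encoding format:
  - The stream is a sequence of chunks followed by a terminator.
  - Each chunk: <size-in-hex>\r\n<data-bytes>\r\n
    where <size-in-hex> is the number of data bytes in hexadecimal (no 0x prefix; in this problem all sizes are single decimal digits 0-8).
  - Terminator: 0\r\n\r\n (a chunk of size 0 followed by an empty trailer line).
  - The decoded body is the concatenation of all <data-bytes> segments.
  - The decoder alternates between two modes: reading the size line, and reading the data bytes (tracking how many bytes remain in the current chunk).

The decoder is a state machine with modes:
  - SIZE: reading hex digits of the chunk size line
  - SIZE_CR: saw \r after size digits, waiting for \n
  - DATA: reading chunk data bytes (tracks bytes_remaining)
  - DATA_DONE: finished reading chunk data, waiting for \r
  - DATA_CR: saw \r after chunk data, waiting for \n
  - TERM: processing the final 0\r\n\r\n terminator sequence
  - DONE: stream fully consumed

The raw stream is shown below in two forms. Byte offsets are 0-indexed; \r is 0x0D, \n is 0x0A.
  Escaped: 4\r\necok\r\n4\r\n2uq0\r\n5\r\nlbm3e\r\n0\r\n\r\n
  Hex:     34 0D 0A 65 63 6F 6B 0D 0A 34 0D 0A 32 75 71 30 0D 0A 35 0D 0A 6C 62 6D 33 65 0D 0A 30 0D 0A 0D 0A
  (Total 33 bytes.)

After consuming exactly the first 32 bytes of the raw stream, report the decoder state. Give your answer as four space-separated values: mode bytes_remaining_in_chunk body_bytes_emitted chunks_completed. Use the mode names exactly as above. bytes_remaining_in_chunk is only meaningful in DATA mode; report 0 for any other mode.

Answer: TERM 0 13 3

Derivation:
Byte 0 = '4': mode=SIZE remaining=0 emitted=0 chunks_done=0
Byte 1 = 0x0D: mode=SIZE_CR remaining=0 emitted=0 chunks_done=0
Byte 2 = 0x0A: mode=DATA remaining=4 emitted=0 chunks_done=0
Byte 3 = 'e': mode=DATA remaining=3 emitted=1 chunks_done=0
Byte 4 = 'c': mode=DATA remaining=2 emitted=2 chunks_done=0
Byte 5 = 'o': mode=DATA remaining=1 emitted=3 chunks_done=0
Byte 6 = 'k': mode=DATA_DONE remaining=0 emitted=4 chunks_done=0
Byte 7 = 0x0D: mode=DATA_CR remaining=0 emitted=4 chunks_done=0
Byte 8 = 0x0A: mode=SIZE remaining=0 emitted=4 chunks_done=1
Byte 9 = '4': mode=SIZE remaining=0 emitted=4 chunks_done=1
Byte 10 = 0x0D: mode=SIZE_CR remaining=0 emitted=4 chunks_done=1
Byte 11 = 0x0A: mode=DATA remaining=4 emitted=4 chunks_done=1
Byte 12 = '2': mode=DATA remaining=3 emitted=5 chunks_done=1
Byte 13 = 'u': mode=DATA remaining=2 emitted=6 chunks_done=1
Byte 14 = 'q': mode=DATA remaining=1 emitted=7 chunks_done=1
Byte 15 = '0': mode=DATA_DONE remaining=0 emitted=8 chunks_done=1
Byte 16 = 0x0D: mode=DATA_CR remaining=0 emitted=8 chunks_done=1
Byte 17 = 0x0A: mode=SIZE remaining=0 emitted=8 chunks_done=2
Byte 18 = '5': mode=SIZE remaining=0 emitted=8 chunks_done=2
Byte 19 = 0x0D: mode=SIZE_CR remaining=0 emitted=8 chunks_done=2
Byte 20 = 0x0A: mode=DATA remaining=5 emitted=8 chunks_done=2
Byte 21 = 'l': mode=DATA remaining=4 emitted=9 chunks_done=2
Byte 22 = 'b': mode=DATA remaining=3 emitted=10 chunks_done=2
Byte 23 = 'm': mode=DATA remaining=2 emitted=11 chunks_done=2
Byte 24 = '3': mode=DATA remaining=1 emitted=12 chunks_done=2
Byte 25 = 'e': mode=DATA_DONE remaining=0 emitted=13 chunks_done=2
Byte 26 = 0x0D: mode=DATA_CR remaining=0 emitted=13 chunks_done=2
Byte 27 = 0x0A: mode=SIZE remaining=0 emitted=13 chunks_done=3
Byte 28 = '0': mode=SIZE remaining=0 emitted=13 chunks_done=3
Byte 29 = 0x0D: mode=SIZE_CR remaining=0 emitted=13 chunks_done=3
Byte 30 = 0x0A: mode=TERM remaining=0 emitted=13 chunks_done=3
Byte 31 = 0x0D: mode=TERM remaining=0 emitted=13 chunks_done=3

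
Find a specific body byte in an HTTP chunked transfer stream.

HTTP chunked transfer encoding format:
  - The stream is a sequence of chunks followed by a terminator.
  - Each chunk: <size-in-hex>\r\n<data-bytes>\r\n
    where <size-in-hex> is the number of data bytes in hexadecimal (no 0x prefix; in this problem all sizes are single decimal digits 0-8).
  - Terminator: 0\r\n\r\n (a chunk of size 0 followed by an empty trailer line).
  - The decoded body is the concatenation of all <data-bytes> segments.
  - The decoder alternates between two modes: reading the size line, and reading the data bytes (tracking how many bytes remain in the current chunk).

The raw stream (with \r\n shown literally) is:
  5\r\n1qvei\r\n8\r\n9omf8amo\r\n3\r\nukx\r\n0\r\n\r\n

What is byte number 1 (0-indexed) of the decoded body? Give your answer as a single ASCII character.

Answer: q

Derivation:
Chunk 1: stream[0..1]='5' size=0x5=5, data at stream[3..8]='1qvei' -> body[0..5], body so far='1qvei'
Chunk 2: stream[10..11]='8' size=0x8=8, data at stream[13..21]='9omf8amo' -> body[5..13], body so far='1qvei9omf8amo'
Chunk 3: stream[23..24]='3' size=0x3=3, data at stream[26..29]='ukx' -> body[13..16], body so far='1qvei9omf8amoukx'
Chunk 4: stream[31..32]='0' size=0 (terminator). Final body='1qvei9omf8amoukx' (16 bytes)
Body byte 1 = 'q'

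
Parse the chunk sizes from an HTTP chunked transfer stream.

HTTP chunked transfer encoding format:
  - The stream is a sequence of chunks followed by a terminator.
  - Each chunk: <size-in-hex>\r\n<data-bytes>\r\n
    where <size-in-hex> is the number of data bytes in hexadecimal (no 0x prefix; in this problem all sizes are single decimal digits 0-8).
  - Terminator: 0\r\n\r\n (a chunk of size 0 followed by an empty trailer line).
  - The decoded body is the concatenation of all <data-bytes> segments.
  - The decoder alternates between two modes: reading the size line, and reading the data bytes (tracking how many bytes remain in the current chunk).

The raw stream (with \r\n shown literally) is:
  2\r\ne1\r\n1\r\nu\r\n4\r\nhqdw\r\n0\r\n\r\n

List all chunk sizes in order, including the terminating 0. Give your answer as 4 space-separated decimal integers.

Answer: 2 1 4 0

Derivation:
Chunk 1: stream[0..1]='2' size=0x2=2, data at stream[3..5]='e1' -> body[0..2], body so far='e1'
Chunk 2: stream[7..8]='1' size=0x1=1, data at stream[10..11]='u' -> body[2..3], body so far='e1u'
Chunk 3: stream[13..14]='4' size=0x4=4, data at stream[16..20]='hqdw' -> body[3..7], body so far='e1uhqdw'
Chunk 4: stream[22..23]='0' size=0 (terminator). Final body='e1uhqdw' (7 bytes)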